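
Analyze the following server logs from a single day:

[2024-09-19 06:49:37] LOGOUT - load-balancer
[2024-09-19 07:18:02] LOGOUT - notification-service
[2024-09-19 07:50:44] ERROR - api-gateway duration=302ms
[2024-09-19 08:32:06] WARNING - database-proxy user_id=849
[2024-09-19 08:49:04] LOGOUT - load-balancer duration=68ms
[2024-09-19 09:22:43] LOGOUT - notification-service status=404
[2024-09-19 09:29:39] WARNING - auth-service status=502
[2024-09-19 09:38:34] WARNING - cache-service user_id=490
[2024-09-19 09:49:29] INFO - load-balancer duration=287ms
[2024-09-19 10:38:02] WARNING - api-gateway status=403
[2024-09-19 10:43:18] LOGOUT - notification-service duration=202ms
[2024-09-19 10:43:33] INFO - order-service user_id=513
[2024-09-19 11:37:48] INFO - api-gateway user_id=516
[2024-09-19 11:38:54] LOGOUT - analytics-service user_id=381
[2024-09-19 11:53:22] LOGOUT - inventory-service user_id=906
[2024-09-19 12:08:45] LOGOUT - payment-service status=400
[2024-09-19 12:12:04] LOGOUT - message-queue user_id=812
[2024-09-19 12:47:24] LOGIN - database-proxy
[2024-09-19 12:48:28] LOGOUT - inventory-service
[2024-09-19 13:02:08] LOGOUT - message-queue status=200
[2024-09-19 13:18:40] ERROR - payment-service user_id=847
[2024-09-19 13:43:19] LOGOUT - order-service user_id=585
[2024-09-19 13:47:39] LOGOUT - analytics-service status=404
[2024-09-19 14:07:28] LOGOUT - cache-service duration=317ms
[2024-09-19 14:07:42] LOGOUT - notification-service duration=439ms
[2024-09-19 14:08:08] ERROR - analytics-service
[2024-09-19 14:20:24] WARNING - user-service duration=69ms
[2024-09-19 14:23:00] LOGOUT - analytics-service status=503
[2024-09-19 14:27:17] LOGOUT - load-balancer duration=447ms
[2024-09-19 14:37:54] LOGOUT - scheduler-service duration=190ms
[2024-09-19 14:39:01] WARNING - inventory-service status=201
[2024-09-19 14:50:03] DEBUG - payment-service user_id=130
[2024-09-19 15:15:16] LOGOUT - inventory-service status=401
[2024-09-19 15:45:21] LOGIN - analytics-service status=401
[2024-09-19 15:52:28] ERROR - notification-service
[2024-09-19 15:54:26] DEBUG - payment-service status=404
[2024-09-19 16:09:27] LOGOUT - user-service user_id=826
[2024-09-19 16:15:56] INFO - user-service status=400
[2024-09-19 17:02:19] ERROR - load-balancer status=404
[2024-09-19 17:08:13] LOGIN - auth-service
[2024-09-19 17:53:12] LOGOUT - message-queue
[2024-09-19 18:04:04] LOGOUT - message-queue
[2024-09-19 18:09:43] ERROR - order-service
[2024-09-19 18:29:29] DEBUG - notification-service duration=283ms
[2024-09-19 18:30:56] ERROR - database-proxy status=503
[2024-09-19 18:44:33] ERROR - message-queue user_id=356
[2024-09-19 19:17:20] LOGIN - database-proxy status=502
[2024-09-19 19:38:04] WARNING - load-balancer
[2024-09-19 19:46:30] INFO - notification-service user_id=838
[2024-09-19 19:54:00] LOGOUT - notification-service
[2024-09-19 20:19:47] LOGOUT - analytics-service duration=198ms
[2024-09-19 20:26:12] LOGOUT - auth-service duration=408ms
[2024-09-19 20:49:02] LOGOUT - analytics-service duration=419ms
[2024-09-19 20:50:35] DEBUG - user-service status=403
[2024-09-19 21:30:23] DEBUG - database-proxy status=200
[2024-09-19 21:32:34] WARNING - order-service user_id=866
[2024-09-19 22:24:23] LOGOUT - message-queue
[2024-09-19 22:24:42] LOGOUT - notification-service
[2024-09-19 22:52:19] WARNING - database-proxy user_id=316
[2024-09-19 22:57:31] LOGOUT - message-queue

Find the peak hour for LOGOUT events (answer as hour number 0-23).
14

To find the peak hour:

1. Group all LOGOUT events by hour
2. Count events in each hour
3. Find hour with maximum count
4. Peak hour: 14 (with 5 events)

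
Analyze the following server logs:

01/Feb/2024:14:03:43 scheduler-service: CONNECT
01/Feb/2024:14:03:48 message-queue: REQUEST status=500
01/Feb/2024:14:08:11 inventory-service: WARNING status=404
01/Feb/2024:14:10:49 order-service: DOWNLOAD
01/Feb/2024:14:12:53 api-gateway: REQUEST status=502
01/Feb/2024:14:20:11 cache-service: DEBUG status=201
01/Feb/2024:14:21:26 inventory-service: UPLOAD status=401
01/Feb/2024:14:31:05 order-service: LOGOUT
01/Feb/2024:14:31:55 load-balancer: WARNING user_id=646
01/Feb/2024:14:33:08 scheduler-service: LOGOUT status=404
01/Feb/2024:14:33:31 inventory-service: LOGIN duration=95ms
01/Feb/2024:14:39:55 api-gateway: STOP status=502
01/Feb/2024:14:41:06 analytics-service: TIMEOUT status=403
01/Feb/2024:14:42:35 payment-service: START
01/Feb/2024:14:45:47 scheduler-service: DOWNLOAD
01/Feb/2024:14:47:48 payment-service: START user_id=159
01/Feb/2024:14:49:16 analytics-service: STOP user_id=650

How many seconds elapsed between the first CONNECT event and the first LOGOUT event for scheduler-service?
1765

To find the time between events:

1. Locate the first CONNECT event for scheduler-service: 01/Feb/2024:14:03:43
2. Locate the first LOGOUT event for scheduler-service: 01/Feb/2024:14:33:08
3. Calculate the difference: 01/Feb/2024:14:33:08 - 01/Feb/2024:14:03:43 = 1765 seconds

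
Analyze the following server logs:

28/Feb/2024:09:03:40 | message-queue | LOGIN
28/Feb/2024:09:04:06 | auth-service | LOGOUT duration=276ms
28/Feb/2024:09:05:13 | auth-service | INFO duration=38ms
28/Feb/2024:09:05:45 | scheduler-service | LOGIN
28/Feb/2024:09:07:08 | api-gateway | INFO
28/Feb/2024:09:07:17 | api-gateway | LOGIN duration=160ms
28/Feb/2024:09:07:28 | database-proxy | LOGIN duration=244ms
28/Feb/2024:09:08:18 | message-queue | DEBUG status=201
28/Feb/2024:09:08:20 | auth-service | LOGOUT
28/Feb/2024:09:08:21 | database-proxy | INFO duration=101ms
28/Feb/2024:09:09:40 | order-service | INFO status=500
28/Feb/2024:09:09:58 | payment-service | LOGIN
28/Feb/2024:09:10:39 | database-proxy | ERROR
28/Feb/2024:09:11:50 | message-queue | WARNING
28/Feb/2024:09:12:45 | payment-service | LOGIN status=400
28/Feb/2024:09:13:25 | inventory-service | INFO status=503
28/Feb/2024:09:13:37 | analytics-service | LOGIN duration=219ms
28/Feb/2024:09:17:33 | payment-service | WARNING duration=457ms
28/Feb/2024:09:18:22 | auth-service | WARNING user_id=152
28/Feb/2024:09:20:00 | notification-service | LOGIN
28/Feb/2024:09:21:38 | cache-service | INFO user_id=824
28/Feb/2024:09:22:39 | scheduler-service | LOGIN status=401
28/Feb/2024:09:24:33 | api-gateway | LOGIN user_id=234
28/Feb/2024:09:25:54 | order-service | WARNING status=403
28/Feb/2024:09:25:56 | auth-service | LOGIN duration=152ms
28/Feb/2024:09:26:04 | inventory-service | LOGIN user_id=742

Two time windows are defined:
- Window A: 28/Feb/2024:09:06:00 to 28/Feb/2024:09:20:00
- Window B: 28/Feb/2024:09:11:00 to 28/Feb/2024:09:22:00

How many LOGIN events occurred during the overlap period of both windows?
3

To find overlap events:

1. Window A: 28/Feb/2024:09:06:00 to 28/Feb/2024:09:20:00
2. Window B: 28/Feb/2024:09:11:00 to 28/Feb/2024:09:22:00
3. Overlap period: 28/Feb/2024:09:11:00 to 28/Feb/2024:09:20:00
4. Count LOGIN events in overlap: 3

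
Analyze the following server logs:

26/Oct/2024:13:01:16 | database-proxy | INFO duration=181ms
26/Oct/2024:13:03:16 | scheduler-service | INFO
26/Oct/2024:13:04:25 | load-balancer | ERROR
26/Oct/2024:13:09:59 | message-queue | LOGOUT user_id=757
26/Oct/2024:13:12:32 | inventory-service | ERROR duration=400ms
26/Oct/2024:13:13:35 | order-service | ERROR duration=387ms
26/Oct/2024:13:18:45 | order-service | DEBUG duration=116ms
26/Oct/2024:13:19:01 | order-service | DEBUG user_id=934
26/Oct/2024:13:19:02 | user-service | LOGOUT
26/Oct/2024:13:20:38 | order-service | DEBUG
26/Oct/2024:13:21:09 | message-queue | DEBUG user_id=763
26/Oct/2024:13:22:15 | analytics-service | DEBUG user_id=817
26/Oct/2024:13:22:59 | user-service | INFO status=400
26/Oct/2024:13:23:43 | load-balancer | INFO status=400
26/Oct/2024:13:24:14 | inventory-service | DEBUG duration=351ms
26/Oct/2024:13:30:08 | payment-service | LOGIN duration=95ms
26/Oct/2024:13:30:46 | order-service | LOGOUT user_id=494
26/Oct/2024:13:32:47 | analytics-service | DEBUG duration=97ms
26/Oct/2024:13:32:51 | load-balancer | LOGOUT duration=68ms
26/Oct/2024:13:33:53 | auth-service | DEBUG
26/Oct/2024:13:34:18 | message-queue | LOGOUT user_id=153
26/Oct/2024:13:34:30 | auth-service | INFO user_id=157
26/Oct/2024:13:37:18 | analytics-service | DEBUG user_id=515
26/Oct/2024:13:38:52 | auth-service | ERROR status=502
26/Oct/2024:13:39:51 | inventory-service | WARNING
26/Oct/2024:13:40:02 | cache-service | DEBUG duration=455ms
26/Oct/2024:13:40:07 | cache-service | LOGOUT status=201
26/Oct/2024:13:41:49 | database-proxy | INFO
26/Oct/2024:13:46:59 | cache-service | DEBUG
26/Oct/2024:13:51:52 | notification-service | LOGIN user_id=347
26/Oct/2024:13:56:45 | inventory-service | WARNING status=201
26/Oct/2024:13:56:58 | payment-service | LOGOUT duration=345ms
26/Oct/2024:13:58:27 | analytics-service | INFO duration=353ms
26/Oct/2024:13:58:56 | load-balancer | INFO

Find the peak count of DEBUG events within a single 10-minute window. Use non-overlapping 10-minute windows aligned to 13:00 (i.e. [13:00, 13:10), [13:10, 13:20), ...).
4

To find the burst window:

1. Divide the log period into non-overlapping 10-minute windows starting at 13:00
2. Count DEBUG events in each window
3. Find the window with maximum count
4. Maximum events in a window: 4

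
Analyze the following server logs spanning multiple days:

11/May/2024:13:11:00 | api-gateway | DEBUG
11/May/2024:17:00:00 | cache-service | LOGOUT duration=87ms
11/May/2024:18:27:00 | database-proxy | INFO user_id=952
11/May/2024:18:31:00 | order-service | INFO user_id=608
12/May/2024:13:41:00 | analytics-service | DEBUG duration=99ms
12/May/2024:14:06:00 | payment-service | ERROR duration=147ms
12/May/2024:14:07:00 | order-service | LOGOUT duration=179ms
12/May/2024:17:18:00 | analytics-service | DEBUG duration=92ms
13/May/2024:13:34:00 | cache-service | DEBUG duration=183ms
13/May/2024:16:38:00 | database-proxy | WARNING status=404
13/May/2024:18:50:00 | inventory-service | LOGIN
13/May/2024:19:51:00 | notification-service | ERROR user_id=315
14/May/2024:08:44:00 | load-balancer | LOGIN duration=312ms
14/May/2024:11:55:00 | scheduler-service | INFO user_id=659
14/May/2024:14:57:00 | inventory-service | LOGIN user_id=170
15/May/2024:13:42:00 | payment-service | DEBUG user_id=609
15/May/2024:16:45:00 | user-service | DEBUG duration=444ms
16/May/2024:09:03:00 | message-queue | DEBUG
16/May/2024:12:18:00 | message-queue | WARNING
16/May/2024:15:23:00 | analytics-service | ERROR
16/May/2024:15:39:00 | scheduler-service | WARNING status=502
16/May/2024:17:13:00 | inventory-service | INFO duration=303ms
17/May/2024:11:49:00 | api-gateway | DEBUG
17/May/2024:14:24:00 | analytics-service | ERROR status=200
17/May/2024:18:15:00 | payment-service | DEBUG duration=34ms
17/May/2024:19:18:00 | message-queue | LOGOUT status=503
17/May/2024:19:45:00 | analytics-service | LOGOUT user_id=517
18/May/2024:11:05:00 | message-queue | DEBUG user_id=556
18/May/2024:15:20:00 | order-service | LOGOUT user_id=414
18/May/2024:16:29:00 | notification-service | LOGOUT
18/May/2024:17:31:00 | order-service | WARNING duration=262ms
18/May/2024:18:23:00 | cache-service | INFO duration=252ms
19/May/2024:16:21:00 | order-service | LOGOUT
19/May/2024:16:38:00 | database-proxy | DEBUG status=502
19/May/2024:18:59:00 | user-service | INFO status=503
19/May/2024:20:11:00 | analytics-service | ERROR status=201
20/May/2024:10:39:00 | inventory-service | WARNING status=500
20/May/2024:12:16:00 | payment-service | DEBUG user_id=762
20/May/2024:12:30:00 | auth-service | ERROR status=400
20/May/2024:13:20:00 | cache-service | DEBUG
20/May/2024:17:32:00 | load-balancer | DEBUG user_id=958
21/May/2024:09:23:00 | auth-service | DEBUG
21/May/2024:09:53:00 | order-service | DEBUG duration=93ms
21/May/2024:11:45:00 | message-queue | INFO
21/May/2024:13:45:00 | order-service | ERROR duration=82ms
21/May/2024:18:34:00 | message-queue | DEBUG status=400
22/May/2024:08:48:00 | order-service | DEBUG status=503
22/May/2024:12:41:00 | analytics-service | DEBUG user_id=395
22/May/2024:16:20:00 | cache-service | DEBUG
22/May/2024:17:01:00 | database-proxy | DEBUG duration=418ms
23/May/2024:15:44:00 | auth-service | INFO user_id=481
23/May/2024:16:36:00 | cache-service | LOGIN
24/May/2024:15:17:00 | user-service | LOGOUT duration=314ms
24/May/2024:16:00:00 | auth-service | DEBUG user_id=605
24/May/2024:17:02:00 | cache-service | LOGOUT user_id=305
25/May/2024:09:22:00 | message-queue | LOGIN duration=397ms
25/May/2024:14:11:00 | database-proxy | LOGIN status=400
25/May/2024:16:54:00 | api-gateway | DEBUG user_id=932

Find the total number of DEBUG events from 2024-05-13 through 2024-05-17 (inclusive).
6

To filter by date range:

1. Date range: 2024-05-13 through 2024-05-17, both dates inclusive
2. Filter for DEBUG events whose date falls in this range
3. Count matching events: 6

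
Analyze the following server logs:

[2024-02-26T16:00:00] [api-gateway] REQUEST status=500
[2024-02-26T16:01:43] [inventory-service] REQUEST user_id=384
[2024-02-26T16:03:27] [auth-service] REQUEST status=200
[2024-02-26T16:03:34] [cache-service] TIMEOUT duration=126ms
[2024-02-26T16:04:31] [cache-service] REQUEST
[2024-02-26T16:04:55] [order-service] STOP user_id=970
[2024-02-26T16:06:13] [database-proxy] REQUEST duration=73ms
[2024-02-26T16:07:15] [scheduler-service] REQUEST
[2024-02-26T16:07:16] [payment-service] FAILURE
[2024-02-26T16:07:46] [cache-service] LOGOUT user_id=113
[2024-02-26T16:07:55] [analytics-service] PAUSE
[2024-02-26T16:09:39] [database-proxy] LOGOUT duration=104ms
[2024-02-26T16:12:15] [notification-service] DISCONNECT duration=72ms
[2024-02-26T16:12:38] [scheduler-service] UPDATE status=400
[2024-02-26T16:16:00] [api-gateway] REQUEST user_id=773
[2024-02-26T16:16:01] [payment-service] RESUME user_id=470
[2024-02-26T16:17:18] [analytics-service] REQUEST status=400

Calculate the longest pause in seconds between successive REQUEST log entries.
525

To find the longest gap:

1. Extract all REQUEST events in chronological order
2. Calculate time differences between consecutive events
3. Find the maximum difference
4. Longest gap: 525 seconds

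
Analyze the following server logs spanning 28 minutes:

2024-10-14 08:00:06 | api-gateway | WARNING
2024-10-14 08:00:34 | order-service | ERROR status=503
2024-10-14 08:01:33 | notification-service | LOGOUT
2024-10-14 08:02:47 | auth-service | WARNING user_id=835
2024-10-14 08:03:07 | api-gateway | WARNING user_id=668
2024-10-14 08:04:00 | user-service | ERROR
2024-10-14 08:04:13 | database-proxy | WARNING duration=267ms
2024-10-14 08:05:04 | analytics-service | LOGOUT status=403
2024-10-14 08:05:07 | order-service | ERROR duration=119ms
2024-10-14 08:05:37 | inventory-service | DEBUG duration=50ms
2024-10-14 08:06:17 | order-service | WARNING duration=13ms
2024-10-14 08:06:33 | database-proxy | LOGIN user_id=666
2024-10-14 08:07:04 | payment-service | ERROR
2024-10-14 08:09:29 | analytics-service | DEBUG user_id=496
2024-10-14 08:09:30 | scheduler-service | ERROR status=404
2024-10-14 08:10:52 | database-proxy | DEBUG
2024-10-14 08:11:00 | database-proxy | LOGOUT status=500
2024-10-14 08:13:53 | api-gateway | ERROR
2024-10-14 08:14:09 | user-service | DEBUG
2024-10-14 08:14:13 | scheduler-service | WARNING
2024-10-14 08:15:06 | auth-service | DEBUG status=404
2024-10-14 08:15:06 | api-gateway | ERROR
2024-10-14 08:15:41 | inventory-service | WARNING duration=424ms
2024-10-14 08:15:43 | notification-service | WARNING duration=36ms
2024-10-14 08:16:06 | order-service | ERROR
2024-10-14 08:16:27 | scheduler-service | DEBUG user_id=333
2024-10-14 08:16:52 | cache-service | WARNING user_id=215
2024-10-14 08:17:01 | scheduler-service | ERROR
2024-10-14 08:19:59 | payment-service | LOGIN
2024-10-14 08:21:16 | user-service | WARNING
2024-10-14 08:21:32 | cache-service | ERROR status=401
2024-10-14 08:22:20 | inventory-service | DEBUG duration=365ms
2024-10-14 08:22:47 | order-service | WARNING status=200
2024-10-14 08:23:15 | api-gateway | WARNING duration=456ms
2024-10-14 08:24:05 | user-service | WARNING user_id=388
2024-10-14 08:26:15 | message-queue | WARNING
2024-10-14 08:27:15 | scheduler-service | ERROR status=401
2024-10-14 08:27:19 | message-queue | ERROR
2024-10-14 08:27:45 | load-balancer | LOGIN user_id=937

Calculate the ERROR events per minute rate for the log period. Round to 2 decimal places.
0.43

To calculate the rate:

1. Count total ERROR events: 12
2. Total time period: 28 minutes
3. Rate = 12 / 28 = 0.43 events per minute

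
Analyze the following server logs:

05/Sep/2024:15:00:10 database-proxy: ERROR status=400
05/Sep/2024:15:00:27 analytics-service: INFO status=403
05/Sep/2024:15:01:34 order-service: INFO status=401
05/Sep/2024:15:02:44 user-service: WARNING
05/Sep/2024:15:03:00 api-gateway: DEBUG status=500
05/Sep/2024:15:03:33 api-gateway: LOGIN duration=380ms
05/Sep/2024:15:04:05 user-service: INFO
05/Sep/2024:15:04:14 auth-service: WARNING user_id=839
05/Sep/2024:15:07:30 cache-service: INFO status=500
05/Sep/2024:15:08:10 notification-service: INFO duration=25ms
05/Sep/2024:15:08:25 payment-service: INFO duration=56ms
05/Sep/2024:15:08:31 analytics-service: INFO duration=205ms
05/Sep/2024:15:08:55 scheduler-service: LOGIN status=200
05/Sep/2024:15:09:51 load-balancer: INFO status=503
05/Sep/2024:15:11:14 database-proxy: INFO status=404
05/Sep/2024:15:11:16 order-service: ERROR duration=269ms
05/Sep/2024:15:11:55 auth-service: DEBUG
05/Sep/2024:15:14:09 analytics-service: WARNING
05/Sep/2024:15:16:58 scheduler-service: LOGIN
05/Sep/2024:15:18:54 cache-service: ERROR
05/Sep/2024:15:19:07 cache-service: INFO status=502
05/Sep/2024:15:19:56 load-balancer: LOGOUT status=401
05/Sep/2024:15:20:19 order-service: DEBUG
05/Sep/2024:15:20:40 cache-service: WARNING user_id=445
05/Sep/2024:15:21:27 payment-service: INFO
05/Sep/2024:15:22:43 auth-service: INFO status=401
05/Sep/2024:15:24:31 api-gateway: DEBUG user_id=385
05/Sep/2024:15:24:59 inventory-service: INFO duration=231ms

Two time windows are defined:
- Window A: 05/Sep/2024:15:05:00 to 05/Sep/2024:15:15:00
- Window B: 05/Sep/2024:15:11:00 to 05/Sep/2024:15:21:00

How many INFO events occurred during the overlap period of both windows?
1

To find overlap events:

1. Window A: 05/Sep/2024:15:05:00 to 05/Sep/2024:15:15:00
2. Window B: 05/Sep/2024:15:11:00 to 05/Sep/2024:15:21:00
3. Overlap period: 05/Sep/2024:15:11:00 to 05/Sep/2024:15:15:00
4. Count INFO events in overlap: 1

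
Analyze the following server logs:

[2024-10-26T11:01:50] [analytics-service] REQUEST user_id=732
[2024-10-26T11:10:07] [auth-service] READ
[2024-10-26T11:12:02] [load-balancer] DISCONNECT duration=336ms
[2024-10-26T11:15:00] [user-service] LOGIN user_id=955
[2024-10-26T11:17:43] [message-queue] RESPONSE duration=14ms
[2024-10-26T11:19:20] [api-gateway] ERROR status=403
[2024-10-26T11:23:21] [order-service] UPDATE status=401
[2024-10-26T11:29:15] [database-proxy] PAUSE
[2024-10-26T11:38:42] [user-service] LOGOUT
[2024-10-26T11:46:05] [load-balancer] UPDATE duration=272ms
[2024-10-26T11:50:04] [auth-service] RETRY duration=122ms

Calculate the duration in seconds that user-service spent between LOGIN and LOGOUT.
1422

To calculate state duration:

1. Find LOGIN event for user-service: 2024-10-26T11:15:00
2. Find LOGOUT event for user-service: 2024-10-26T11:38:42
3. Calculate duration: 2024-10-26T11:38:42 - 2024-10-26T11:15:00 = 1422 seconds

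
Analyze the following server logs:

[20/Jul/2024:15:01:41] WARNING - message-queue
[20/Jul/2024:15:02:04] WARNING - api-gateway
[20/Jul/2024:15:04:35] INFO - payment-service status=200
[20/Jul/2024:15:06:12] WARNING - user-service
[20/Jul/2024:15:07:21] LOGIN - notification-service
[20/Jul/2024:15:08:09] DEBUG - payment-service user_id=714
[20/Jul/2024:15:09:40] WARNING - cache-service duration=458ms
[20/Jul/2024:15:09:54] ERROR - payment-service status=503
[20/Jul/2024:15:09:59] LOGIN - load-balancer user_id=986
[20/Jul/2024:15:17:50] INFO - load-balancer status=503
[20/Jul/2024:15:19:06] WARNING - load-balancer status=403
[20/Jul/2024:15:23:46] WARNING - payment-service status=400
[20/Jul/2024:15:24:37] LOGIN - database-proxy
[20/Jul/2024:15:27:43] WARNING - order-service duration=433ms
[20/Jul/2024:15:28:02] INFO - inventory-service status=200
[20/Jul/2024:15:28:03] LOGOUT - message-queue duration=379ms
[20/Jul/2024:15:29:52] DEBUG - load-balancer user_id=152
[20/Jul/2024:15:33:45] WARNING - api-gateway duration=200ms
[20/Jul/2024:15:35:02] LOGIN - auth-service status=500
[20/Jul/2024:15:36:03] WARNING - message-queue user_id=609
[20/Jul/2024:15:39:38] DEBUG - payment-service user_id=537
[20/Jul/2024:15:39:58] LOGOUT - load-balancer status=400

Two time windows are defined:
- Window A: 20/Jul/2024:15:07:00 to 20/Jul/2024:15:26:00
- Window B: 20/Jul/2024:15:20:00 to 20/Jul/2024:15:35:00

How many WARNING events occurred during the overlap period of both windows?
1

To find overlap events:

1. Window A: 20/Jul/2024:15:07:00 to 20/Jul/2024:15:26:00
2. Window B: 20/Jul/2024:15:20:00 to 20/Jul/2024:15:35:00
3. Overlap period: 20/Jul/2024:15:20:00 to 20/Jul/2024:15:26:00
4. Count WARNING events in overlap: 1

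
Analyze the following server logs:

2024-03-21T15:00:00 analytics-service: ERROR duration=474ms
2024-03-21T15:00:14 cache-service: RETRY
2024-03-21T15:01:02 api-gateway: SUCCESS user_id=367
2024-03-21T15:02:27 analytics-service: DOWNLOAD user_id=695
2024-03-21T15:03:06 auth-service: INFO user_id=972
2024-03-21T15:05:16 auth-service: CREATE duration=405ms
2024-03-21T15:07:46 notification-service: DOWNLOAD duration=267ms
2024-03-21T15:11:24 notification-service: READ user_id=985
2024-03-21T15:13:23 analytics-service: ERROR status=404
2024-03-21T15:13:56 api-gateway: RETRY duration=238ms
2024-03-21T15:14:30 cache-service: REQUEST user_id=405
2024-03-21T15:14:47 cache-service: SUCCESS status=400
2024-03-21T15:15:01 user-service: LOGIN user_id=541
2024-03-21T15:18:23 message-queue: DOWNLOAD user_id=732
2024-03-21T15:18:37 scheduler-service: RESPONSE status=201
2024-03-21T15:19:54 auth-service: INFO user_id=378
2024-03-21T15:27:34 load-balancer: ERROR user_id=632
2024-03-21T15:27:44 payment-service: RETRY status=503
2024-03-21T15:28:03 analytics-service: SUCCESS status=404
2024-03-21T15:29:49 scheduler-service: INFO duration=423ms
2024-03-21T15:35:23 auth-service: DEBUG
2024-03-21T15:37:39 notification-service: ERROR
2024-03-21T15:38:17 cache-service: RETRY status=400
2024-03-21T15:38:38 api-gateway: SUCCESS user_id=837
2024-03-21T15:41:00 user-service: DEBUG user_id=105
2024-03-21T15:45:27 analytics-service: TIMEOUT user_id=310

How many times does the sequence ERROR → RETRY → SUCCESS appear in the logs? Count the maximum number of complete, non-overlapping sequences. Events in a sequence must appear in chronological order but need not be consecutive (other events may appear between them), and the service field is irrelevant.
4

To count sequences:

1. Look for pattern: ERROR → RETRY → SUCCESS
2. Greedily scan the log in chronological order, matching each sequence element in turn (ignoring service)
3. Each time the full pattern completes, increment the count and restart matching from the next event
4. Complete non-overlapping sequences found: 4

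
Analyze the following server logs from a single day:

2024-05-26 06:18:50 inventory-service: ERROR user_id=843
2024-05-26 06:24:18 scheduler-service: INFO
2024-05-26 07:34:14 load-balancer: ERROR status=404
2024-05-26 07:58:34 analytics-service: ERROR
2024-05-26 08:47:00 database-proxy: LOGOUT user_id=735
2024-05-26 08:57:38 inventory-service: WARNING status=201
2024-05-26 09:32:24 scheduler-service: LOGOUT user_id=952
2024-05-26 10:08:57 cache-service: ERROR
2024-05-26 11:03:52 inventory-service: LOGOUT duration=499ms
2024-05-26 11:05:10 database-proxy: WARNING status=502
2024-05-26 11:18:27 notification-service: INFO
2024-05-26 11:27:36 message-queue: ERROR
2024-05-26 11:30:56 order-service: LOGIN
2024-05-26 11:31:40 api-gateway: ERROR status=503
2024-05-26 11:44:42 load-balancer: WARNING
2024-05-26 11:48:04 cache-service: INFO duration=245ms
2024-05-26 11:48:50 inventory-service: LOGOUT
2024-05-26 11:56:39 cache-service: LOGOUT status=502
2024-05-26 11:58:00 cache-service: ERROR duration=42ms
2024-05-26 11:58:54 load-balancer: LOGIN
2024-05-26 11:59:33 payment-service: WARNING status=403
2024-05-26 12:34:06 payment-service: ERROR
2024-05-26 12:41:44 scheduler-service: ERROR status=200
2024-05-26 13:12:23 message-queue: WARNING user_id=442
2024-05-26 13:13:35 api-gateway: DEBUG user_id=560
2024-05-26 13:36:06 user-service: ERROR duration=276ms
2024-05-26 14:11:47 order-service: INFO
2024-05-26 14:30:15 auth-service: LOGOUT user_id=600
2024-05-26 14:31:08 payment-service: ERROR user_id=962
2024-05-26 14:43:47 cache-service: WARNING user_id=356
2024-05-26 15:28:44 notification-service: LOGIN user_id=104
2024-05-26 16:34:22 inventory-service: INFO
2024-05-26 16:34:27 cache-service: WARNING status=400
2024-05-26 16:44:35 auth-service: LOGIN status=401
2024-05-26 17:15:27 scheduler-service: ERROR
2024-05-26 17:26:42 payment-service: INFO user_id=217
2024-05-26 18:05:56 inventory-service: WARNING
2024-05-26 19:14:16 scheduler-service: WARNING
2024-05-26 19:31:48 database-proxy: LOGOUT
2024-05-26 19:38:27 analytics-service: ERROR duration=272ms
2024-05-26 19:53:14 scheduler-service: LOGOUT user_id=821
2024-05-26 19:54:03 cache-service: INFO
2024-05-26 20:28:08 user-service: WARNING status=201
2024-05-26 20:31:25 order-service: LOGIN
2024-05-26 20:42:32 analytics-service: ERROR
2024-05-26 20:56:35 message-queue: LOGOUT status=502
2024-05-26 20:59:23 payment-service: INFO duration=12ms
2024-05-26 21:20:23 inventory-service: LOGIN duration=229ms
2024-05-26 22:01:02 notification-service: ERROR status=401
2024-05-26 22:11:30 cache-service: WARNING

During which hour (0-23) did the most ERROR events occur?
11

To find the peak hour:

1. Group all ERROR events by hour
2. Count events in each hour
3. Find hour with maximum count
4. Peak hour: 11 (with 3 events)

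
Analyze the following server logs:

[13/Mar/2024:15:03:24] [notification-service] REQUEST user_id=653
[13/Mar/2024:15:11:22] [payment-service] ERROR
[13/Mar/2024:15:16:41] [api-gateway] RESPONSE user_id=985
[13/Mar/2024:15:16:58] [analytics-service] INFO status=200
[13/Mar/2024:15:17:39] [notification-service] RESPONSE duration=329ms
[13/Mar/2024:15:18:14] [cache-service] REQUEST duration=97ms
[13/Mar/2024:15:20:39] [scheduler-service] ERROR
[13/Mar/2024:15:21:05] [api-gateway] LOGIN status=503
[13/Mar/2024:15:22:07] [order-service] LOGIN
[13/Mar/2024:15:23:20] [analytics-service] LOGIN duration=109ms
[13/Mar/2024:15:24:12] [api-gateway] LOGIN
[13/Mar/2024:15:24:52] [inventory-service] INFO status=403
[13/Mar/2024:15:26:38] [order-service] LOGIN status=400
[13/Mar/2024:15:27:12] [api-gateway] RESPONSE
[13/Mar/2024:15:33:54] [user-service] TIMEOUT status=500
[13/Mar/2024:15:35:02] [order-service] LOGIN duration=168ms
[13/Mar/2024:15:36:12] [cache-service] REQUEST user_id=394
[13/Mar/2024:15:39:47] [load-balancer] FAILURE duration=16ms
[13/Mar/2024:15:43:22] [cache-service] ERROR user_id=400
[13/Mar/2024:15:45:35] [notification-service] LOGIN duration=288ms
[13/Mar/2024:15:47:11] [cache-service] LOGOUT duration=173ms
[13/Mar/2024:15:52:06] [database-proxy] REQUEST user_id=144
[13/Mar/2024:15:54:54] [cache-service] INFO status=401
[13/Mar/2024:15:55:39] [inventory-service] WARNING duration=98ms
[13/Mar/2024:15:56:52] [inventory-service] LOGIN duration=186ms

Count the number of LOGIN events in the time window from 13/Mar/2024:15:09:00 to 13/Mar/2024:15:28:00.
5

To count events in the time window:

1. Window boundaries: 13/Mar/2024:15:09:00 to 13/Mar/2024:15:28:00
2. Filter for LOGIN events within this window
3. Count matching events: 5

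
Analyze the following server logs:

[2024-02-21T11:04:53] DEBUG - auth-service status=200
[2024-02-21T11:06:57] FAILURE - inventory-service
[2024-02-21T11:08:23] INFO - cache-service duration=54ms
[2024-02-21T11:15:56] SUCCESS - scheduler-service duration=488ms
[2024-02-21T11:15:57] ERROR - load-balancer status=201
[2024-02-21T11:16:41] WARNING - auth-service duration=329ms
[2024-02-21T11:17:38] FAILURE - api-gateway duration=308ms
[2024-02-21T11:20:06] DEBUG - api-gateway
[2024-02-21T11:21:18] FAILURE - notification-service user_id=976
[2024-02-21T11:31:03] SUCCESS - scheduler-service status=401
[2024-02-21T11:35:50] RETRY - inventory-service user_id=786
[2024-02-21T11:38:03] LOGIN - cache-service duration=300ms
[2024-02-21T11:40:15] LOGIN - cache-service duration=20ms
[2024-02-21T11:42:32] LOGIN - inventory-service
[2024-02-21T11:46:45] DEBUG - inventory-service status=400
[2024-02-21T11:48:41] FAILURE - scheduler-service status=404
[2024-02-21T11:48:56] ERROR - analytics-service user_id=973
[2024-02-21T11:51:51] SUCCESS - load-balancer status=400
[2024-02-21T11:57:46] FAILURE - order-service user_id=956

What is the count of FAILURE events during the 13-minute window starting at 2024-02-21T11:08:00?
1

To count events in the time window:

1. Window boundaries: 2024-02-21T11:08:00 to 2024-02-21T11:21:00
2. Filter for FAILURE events within this window
3. Count matching events: 1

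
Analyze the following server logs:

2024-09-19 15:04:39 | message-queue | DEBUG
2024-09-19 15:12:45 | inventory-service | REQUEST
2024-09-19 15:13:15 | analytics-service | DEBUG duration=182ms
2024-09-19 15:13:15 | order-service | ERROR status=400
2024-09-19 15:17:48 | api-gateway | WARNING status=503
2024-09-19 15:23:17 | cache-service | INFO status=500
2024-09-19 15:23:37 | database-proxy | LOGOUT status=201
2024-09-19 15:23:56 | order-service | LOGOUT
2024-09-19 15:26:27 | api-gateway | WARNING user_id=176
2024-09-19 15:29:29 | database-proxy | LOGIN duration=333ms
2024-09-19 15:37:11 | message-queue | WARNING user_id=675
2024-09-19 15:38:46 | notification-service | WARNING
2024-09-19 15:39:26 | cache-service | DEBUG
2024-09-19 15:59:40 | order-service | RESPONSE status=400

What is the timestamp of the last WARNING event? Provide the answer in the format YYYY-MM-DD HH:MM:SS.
2024-09-19 15:38:46

To find the last event:

1. Filter for all WARNING events
2. Sort by timestamp
3. Select the last one
4. Timestamp: 2024-09-19 15:38:46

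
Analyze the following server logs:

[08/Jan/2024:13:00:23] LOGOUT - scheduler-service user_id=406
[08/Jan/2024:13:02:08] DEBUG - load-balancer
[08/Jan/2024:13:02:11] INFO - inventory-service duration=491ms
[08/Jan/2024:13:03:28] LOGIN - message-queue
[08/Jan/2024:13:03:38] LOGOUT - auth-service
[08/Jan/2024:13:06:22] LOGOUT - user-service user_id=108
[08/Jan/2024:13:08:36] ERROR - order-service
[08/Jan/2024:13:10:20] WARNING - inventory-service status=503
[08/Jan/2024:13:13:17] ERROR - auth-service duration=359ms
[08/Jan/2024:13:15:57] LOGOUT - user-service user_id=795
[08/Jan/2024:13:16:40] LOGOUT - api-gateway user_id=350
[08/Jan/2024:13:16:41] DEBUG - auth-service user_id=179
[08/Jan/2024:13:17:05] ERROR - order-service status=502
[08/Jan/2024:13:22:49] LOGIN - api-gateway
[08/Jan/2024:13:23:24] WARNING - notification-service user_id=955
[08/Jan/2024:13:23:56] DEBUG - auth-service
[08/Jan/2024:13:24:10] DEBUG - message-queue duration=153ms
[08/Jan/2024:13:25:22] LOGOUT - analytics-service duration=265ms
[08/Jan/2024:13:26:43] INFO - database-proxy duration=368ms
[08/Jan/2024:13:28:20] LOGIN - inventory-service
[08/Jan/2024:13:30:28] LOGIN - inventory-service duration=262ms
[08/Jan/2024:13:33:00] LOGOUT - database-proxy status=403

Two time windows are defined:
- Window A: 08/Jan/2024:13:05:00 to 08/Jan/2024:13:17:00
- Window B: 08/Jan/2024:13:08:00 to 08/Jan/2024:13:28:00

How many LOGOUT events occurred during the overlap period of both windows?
2

To find overlap events:

1. Window A: 08/Jan/2024:13:05:00 to 08/Jan/2024:13:17:00
2. Window B: 08/Jan/2024:13:08:00 to 08/Jan/2024:13:28:00
3. Overlap period: 08/Jan/2024:13:08:00 to 08/Jan/2024:13:17:00
4. Count LOGOUT events in overlap: 2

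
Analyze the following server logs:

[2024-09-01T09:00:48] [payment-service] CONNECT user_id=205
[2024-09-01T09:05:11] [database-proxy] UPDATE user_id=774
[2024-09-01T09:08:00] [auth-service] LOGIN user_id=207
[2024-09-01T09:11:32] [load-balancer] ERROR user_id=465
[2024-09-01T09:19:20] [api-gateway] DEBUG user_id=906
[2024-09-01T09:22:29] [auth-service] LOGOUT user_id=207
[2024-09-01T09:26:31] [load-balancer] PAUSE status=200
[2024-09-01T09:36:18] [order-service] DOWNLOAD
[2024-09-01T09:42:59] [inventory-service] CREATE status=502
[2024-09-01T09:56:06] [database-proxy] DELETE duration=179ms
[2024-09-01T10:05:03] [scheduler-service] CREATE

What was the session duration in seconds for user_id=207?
869

To calculate session duration:

1. Find LOGIN event for user_id=207: 2024-09-01T09:08:00
2. Find LOGOUT event for user_id=207: 2024-09-01T09:22:29
3. Session duration: 2024-09-01T09:22:29 - 2024-09-01T09:08:00 = 869 seconds (14 minutes)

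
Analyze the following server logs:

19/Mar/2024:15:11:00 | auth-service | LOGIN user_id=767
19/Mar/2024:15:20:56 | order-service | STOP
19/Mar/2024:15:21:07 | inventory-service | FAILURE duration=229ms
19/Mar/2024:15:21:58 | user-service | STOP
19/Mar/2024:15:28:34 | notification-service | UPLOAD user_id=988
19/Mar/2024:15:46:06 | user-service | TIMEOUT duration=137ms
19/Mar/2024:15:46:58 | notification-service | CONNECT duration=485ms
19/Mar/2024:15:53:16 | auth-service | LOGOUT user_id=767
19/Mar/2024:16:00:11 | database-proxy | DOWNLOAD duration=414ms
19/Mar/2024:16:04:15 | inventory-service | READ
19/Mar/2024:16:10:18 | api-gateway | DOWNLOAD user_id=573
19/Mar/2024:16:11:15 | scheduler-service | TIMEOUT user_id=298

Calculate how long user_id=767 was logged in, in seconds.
2536

To calculate session duration:

1. Find LOGIN event for user_id=767: 19/Mar/2024:15:11:00
2. Find LOGOUT event for user_id=767: 19/Mar/2024:15:53:16
3. Session duration: 19/Mar/2024:15:53:16 - 19/Mar/2024:15:11:00 = 2536 seconds (42 minutes)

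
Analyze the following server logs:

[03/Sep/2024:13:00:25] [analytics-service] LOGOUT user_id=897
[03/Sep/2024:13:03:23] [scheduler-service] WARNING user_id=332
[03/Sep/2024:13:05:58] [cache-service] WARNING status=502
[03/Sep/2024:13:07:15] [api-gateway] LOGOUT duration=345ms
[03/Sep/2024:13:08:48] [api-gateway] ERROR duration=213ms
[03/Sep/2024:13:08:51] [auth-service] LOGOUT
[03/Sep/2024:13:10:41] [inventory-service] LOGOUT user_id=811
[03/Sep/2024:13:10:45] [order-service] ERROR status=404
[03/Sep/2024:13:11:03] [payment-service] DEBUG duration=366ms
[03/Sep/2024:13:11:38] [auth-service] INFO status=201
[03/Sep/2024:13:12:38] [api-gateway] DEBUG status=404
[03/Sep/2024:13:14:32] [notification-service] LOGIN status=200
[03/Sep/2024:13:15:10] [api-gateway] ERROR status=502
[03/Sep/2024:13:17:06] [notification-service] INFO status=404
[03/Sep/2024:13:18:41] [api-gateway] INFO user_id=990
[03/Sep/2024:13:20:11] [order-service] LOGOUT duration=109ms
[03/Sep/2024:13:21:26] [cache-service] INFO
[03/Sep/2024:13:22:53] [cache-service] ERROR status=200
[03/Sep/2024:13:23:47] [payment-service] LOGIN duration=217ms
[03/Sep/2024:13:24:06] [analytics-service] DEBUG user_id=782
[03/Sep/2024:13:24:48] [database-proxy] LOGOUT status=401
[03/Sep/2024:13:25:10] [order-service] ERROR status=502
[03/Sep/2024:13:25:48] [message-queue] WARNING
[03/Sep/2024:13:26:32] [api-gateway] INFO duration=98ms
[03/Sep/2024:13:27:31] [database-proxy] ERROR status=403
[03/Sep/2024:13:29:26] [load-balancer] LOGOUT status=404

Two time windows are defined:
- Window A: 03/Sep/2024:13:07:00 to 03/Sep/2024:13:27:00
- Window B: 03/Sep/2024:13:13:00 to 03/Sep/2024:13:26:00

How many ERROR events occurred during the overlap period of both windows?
3

To find overlap events:

1. Window A: 03/Sep/2024:13:07:00 to 03/Sep/2024:13:27:00
2. Window B: 03/Sep/2024:13:13:00 to 03/Sep/2024:13:26:00
3. Overlap period: 03/Sep/2024:13:13:00 to 03/Sep/2024:13:26:00
4. Count ERROR events in overlap: 3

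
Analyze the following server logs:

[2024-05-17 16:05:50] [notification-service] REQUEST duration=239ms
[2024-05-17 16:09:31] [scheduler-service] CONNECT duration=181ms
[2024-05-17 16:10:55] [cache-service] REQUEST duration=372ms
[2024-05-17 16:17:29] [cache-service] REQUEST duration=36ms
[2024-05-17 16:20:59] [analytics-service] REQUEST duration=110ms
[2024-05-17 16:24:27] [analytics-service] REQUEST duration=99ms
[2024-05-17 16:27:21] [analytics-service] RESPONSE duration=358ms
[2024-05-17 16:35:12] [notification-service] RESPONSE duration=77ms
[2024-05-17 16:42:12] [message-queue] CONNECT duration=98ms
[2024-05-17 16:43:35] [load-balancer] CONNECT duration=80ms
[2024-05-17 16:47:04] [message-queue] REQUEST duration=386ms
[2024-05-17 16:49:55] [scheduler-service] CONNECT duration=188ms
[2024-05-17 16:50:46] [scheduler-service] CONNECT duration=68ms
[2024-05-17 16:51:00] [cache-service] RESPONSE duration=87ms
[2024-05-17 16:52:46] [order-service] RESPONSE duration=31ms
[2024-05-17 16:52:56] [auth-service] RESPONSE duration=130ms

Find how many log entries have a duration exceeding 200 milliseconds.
4

To count timeouts:

1. Threshold: 200ms
2. Extract duration from each log entry
3. Count entries where duration > 200
4. Timeout count: 4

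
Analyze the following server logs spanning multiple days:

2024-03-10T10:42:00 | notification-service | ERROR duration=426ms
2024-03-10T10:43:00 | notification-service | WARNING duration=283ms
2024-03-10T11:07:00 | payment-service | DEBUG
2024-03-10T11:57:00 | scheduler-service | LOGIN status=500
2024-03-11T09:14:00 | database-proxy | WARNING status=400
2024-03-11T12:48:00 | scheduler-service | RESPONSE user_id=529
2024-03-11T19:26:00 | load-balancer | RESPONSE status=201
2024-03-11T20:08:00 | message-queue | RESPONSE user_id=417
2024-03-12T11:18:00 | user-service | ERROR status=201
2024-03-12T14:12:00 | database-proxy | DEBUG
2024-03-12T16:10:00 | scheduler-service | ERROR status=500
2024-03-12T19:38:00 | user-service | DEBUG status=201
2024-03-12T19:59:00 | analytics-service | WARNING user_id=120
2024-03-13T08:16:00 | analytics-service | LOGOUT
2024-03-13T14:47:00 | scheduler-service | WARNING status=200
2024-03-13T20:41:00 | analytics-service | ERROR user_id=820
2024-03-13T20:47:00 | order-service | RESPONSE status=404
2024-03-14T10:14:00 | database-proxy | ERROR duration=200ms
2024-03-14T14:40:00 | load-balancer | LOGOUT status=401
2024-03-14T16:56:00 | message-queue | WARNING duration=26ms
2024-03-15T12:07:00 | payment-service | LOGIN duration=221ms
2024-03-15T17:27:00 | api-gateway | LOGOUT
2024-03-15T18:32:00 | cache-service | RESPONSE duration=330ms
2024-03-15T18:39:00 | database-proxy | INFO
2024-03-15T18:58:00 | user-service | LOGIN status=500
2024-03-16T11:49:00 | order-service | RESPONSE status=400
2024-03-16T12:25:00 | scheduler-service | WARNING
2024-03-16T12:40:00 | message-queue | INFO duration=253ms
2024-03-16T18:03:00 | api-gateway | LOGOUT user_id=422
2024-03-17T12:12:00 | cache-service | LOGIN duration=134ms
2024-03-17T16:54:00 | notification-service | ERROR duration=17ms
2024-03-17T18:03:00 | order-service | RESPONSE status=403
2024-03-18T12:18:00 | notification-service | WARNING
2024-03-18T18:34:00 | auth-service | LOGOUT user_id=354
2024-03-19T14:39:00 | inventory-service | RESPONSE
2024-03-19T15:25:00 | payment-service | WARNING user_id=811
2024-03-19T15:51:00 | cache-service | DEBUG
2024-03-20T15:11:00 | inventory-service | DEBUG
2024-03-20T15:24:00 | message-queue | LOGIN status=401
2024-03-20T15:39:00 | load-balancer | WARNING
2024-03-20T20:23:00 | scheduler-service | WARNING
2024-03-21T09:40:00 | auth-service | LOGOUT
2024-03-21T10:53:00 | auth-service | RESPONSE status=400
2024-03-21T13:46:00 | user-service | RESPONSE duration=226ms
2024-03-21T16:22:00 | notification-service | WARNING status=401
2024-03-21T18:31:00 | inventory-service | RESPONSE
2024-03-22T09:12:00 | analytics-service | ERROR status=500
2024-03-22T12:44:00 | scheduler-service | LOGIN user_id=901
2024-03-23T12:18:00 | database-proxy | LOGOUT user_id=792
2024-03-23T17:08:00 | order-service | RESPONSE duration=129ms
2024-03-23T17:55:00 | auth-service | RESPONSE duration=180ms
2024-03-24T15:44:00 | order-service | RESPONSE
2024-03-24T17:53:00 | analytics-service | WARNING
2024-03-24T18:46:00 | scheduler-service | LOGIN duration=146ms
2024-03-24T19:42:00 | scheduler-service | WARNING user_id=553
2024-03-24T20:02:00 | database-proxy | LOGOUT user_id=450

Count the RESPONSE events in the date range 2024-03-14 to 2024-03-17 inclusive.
3

To filter by date range:

1. Date range: 2024-03-14 through 2024-03-17, both dates inclusive
2. Filter for RESPONSE events whose date falls in this range
3. Count matching events: 3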